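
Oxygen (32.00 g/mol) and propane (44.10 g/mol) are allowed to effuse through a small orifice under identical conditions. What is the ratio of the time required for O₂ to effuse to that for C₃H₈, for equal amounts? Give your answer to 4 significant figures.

Graham's law gives t_O₂/t_C₃H₈ = √(M_O₂/M_C₃H₈) = √(32.00/44.10) = √0.7256 = 0.8518.

0.8518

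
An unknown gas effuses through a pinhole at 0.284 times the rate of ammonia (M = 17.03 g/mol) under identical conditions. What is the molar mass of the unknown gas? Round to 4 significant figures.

211.1 g/mol

Graham's law gives rate_X/rate_NH₃ = √(M_NH₃/M_X).
0.284 = √(17.03/M_X)
M_X = 17.03 / 0.284² = 17.03 / 0.08066 = 211.1 g/mol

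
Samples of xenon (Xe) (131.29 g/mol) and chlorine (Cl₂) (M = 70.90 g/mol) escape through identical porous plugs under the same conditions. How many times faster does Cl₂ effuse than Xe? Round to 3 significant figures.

Using Graham's law: rate_Cl₂/rate_Xe = √(M_Xe/M_Cl₂) = √(131.29/70.90) = √1.852 = 1.36.

1.36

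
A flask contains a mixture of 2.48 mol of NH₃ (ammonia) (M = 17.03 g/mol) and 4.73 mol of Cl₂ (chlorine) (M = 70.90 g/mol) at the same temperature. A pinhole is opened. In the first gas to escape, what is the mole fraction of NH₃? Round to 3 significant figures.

The effusion rate of species i is ∝ p_i/√M_i ∝ n_i/√M_i.
So x_NH₃ in the escaping gas = (n_NH₃/√M_NH₃) / Σ(n_i/√M_i)
= (2.48/√17.03) / (2.48/√17.03 + 4.73/√70.90) = 0.6010/(0.6010 + 0.5617) = 0.517.

0.517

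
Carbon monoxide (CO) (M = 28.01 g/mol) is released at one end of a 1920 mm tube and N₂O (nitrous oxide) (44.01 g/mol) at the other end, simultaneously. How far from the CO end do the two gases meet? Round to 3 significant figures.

1070 mm

In equal time, each gas travels a distance ∝ its rate ∝ 1/√M, so d_CO/d_N₂O = √(M_N₂O/M_CO) = √(44.01/28.01) = 1.253.
With d_CO + d_N₂O = 1920 mm, d_N₂O = 1920/(1 + 1.253) = 852.0 mm.
d_CO = 1920 − 852.0 = 1070 mm.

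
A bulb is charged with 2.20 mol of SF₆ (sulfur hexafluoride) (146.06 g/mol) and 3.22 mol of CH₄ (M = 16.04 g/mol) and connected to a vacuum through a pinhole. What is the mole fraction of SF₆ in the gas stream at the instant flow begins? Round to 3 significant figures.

0.185

Each component's effusion rate ∝ (its partial pressure)·(1/√M) ∝ n_i/√M_i.
So x_SF₆ in the escaping gas = (n_SF₆/√M_SF₆) / Σ(n_i/√M_i)
= (2.20/√146.06) / (2.20/√146.06 + 3.22/√16.04) = 0.1820/(0.1820 + 0.8040) = 0.185.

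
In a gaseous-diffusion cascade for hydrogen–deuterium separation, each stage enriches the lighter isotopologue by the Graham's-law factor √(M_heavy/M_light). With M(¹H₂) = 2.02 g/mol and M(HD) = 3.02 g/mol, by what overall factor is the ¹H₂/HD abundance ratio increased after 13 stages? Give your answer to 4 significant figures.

13.65

After 13 stages the ratio has grown by (√(3.02/2.02))^13 = (3.02/2.02)^(13/2).
= 1.49505^(13/2) = 13.65.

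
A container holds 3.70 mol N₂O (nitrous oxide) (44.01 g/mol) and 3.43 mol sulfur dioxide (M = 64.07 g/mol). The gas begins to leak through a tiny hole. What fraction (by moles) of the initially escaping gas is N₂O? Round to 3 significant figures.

Rate_i ∝ x_i/√M_i (Graham's law weighted by mole fraction), so the effusate composition follows n_i/√M_i.
Mole fraction of N₂O in the effusate = (n_N₂O/√M_N₂O) / (n_N₂O/√M_N₂O + n_SO₂/√M_SO₂)
= (3.70/√44.01) / (3.70/√44.01 + 3.43/√64.07) = 0.5577/(0.5577 + 0.4285) = 0.566.

0.566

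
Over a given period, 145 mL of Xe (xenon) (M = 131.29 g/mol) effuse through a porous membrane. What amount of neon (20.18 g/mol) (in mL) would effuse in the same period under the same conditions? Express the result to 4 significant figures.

369.8 mL

Since effusion rate ∝ 1/√M, rate_Ne/rate_Xe = √(M_Xe/M_Ne) = √(131.29/20.18) = √6.506 = 2.551.
So the volume for Ne is 145 × 2.551 = 369.8 mL.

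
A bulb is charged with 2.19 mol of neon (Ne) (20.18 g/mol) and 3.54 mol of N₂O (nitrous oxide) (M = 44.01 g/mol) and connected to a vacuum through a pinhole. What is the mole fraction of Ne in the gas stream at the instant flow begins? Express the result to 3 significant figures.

The effusion rate of species i is ∝ p_i/√M_i ∝ n_i/√M_i.
x_Ne(eff) = (n_Ne/√M_Ne) / (n_Ne/√M_Ne + n_N₂O/√M_N₂O)
= (2.19/√20.18) / (2.19/√20.18 + 3.54/√44.01) = 0.4875/(0.4875 + 0.5336) = 0.477.

0.477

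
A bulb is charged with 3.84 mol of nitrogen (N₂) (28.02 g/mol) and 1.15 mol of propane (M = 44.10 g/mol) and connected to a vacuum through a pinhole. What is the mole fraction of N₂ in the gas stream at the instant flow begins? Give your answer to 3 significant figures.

0.807

Effusion rate of each component ∝ n_i/√M_i (partial pressure × 1/√M).
So x_N₂ in the escaping gas = (n_N₂/√M_N₂) / Σ(n_i/√M_i)
= (3.84/√28.02) / (3.84/√28.02 + 1.15/√44.10) = 0.7254/(0.7254 + 0.1732) = 0.807.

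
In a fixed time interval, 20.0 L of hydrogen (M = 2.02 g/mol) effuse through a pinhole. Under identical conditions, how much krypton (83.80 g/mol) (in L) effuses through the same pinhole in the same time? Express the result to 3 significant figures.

3.11 L

Graham's law gives rate_Kr/rate_H₂ = √(M_H₂/M_Kr) = √(2.02/83.80) = √0.02411 = 0.1553.
So the volume for Kr is 20.0 × 0.1553 = 3.11 L.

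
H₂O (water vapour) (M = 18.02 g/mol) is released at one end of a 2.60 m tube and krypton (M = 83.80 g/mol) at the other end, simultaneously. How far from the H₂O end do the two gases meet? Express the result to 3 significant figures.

The fronts meet when d_H₂O + d_Kr = L with d_H₂O/d_Kr = √(M_Kr/M_H₂O) (Graham's law). Here √(M_Kr/M_H₂O) = √(83.80/18.02) = 2.156.
With d_H₂O + d_Kr = 2.60 m, d_Kr = 2.60/(1 + 2.156) = 0.8237 m.
d_H₂O = 2.60 − 0.8237 = 1.78 m.

1.78 m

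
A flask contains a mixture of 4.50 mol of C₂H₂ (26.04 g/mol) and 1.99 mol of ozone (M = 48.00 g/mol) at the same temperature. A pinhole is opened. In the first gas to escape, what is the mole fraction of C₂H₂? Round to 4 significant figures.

0.7543

Each component's effusion rate ∝ (its partial pressure)·(1/√M) ∝ n_i/√M_i.
So x_C₂H₂ in the escaping gas = (n_C₂H₂/√M_C₂H₂) / Σ(n_i/√M_i)
= (4.50/√26.04) / (4.50/√26.04 + 1.99/√48.00) = 0.8818/(0.8818 + 0.2872) = 0.7543.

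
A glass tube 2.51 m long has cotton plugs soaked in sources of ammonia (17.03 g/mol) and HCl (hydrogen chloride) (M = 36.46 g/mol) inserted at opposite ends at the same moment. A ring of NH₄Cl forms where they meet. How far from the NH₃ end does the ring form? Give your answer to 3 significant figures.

Graham's law gives d_NH₃/d_HCl = rate_NH₃/rate_HCl = √(M_HCl/M_NH₃) = √(36.46/17.03) = 1.463.
With d_NH₃ + d_HCl = 2.51 m, d_HCl = 2.51/(1 + 1.463) = 1.019 m.
d_NH₃ = 2.51 − 1.019 = 1.49 m.

1.49 m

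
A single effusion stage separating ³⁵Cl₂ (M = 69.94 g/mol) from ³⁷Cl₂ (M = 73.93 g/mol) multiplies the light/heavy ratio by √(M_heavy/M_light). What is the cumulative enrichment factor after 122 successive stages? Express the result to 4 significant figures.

29.50

The single-stage factor is √(M_heavy/M_light), so 122 stages give [√(73.93/69.94)]^122 = (73.93/69.94)^(122/2).
= 1.05705^61 = 29.50.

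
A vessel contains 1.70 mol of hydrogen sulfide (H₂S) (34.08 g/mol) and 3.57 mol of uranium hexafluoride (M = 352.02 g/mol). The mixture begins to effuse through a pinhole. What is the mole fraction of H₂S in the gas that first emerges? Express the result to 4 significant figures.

Rate_i ∝ x_i/√M_i (Graham's law weighted by mole fraction), so the effusate composition follows n_i/√M_i.
Mole fraction of H₂S in the effusate = (n_H₂S/√M_H₂S) / (n_H₂S/√M_H₂S + n_UF₆/√M_UF₆)
= (1.70/√34.08) / (1.70/√34.08 + 3.57/√352.02) = 0.2912/(0.2912 + 0.1903) = 0.6048.

0.6048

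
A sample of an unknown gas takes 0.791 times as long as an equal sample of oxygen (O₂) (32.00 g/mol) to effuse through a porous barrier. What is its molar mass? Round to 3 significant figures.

Using Graham's law: t_X/t_O₂ = √(M_X/M_O₂).
0.791 = √(M_X/32.00)
M_X = 32.00 × 0.791² = 32.00 × 0.6257 = 20.0 g/mol

20.0 g/mol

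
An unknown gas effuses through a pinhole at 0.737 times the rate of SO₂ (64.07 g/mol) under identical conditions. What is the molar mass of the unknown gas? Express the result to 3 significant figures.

By Graham's law, rate_X/rate_SO₂ = √(M_SO₂/M_X).
0.737 = √(64.07/M_X)
M_X = 64.07 / 0.737² = 64.07 / 0.5432 = 118 g/mol

118 g/mol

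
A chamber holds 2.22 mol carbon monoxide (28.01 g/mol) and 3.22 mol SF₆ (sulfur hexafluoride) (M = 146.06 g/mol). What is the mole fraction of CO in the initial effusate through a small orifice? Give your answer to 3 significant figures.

0.612

Rate_i ∝ x_i/√M_i (Graham's law weighted by mole fraction), so the effusate composition follows n_i/√M_i.
x_CO(eff) = (n_CO/√M_CO) / (n_CO/√M_CO + n_SF₆/√M_SF₆)
= (2.22/√28.01) / (2.22/√28.01 + 3.22/√146.06) = 0.4195/(0.4195 + 0.2664) = 0.612.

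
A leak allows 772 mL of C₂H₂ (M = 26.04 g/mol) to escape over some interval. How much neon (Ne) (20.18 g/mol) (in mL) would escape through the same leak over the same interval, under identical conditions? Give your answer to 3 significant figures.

From Graham's law, rate_Ne/rate_C₂H₂ = √(M_C₂H₂/M_Ne) = √(26.04/20.18) = √1.290 = 1.136.
So the volume for Ne is 772 × 1.136 = 877 mL.

877 mL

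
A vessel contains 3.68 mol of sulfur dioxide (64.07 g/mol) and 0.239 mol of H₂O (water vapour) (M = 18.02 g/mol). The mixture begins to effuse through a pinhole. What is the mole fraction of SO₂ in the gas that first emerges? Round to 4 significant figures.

0.8909

Effusion rate of each component ∝ n_i/√M_i (partial pressure × 1/√M).
So x_SO₂ in the escaping gas = (n_SO₂/√M_SO₂) / Σ(n_i/√M_i)
= (3.68/√64.07) / (3.68/√64.07 + 0.239/√18.02) = 0.4597/(0.4597 + 0.05630) = 0.8909.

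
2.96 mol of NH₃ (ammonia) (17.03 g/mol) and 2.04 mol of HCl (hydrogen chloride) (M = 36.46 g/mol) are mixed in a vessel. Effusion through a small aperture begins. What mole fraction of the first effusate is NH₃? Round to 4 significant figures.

Each component's effusion rate ∝ (its partial pressure)·(1/√M) ∝ n_i/√M_i.
Mole fraction of NH₃ in the effusate = (n_NH₃/√M_NH₃) / (n_NH₃/√M_NH₃ + n_HCl/√M_HCl)
= (2.96/√17.03) / (2.96/√17.03 + 2.04/√36.46) = 0.7173/(0.7173 + 0.3378) = 0.6798.

0.6798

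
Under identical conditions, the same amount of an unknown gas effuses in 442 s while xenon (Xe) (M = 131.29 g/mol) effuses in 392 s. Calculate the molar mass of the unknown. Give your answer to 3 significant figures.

Using Graham's law: t_X/t_Xe = √(M_X/M_Xe).
442/392 = 1.128 = √(M_X/131.29)
M_X = 131.29 × 1.128² = 131.29 × 1.271 = 167 g/mol

167 g/mol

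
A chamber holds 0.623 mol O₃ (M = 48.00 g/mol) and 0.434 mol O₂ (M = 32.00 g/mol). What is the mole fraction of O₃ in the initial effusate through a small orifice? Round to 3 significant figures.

0.540

Each component's effusion rate ∝ (its partial pressure)·(1/√M) ∝ n_i/√M_i.
So x_O₃ in the escaping gas = (n_O₃/√M_O₃) / Σ(n_i/√M_i)
= (0.623/√48.00) / (0.623/√48.00 + 0.434/√32.00) = 0.08992/(0.08992 + 0.07672) = 0.540.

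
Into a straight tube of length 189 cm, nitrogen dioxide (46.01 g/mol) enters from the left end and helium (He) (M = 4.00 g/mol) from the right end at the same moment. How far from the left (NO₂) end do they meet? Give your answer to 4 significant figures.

The fronts meet when d_NO₂ + d_He = L with d_NO₂/d_He = √(M_He/M_NO₂) (Graham's law). Here √(M_He/M_NO₂) = √(4.00/46.01) = 0.2949.
With d_NO₂ + d_He = 189 cm, d_He = 189/(1 + 0.2949) = 146.0 cm.
d_NO₂ = 189 − 146.0 = 43.04 cm.

43.04 cm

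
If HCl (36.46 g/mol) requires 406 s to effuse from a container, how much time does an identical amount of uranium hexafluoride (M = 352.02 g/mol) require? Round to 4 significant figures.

1262 s

Using Graham's law: t_UF₆/t_HCl = √(M_UF₆/M_HCl) = √(352.02/36.46) = √9.655 = 3.107.
So the time for UF₆ is 406 × 3.107 = 1262 s.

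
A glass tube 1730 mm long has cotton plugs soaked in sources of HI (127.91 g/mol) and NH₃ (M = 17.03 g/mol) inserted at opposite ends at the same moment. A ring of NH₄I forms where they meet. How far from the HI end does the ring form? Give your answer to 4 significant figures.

462.5 mm

Distances travelled in equal time are proportional to diffusion rates, so d_HI/d_NH₃ = √(M_NH₃/M_HI) = √(17.03/127.91) = 0.3649.
With d_HI + d_NH₃ = 1730 mm, d_NH₃ = 1730/(1 + 0.3649) = 1268 mm.
d_HI = 1730 − 1268 = 462.5 mm.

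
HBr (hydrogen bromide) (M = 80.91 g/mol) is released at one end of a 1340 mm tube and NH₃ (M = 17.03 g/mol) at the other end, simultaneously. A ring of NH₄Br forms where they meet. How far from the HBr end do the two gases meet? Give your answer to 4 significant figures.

Graham's law gives d_HBr/d_NH₃ = rate_HBr/rate_NH₃ = √(M_NH₃/M_HBr) = √(17.03/80.91) = 0.4588.
With d_HBr + d_NH₃ = 1340 mm, d_NH₃ = 1340/(1 + 0.4588) = 918.6 mm.
d_HBr = 1340 − 918.6 = 421.4 mm.

421.4 mm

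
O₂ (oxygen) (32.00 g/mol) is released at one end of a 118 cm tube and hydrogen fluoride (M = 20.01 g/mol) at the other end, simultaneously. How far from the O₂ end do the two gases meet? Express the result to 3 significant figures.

In equal time, each gas travels a distance ∝ its rate ∝ 1/√M, so d_O₂/d_HF = √(M_HF/M_O₂) = √(20.01/32.00) = 0.7908.
With d_O₂ + d_HF = 118 cm, d_HF = 118/(1 + 0.7908) = 65.89 cm.
d_O₂ = 118 − 65.89 = 52.1 cm.

52.1 cm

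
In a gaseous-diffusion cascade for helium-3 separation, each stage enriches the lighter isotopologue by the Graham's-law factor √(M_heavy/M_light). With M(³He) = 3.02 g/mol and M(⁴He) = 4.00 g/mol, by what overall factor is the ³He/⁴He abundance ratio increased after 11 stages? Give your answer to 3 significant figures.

After 11 stages the ratio has grown by (√(4.00/3.02))^11 = (4.00/3.02)^(11/2).
= 1.32450^(11/2) = 4.69.

4.69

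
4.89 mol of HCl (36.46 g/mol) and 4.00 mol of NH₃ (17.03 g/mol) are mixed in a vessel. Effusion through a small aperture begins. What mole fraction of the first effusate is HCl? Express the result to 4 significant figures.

The effusion rate of species i is ∝ p_i/√M_i ∝ n_i/√M_i.
x_HCl(eff) = (n_HCl/√M_HCl) / (n_HCl/√M_HCl + n_NH₃/√M_NH₃)
= (4.89/√36.46) / (4.89/√36.46 + 4.00/√17.03) = 0.8098/(0.8098 + 0.9693) = 0.4552.

0.4552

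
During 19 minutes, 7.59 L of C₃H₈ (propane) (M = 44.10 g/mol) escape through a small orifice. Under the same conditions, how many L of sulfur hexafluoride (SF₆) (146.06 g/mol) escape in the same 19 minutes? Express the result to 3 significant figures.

Since effusion rate ∝ 1/√M, rate_SF₆/rate_C₃H₈ = √(M_C₃H₈/M_SF₆) = √(44.10/146.06) = √0.3019 = 0.5495.
So the volume for SF₆ is 7.59 × 0.5495 = 4.17 L.

4.17 L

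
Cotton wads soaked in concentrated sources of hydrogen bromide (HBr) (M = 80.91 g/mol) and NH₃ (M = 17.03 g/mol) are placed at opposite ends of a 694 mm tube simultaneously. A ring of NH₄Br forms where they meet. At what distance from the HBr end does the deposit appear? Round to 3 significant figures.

In equal time, each gas travels a distance ∝ its rate ∝ 1/√M, so d_HBr/d_NH₃ = √(M_NH₃/M_HBr) = √(17.03/80.91) = 0.4588.
With d_HBr + d_NH₃ = 694 mm, d_NH₃ = 694/(1 + 0.4588) = 475.7 mm.
d_HBr = 694 − 475.7 = 218 mm.

218 mm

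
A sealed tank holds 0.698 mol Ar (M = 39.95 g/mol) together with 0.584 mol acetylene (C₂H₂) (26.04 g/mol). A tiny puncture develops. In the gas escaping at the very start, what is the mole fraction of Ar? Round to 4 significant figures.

0.4911

Effusion rate of each component ∝ n_i/√M_i (partial pressure × 1/√M).
Mole fraction of Ar in the effusate = (n_Ar/√M_Ar) / (n_Ar/√M_Ar + n_C₂H₂/√M_C₂H₂)
= (0.698/√39.95) / (0.698/√39.95 + 0.584/√26.04) = 0.1104/(0.1104 + 0.1144) = 0.4911.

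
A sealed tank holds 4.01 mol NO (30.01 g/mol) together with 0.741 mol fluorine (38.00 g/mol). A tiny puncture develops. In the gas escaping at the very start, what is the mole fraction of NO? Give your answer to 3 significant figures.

Each component's effusion rate ∝ (its partial pressure)·(1/√M) ∝ n_i/√M_i.
x_NO(eff) = (n_NO/√M_NO) / (n_NO/√M_NO + n_F₂/√M_F₂)
= (4.01/√30.01) / (4.01/√30.01 + 0.741/√38.00) = 0.7320/(0.7320 + 0.1202) = 0.859.

0.859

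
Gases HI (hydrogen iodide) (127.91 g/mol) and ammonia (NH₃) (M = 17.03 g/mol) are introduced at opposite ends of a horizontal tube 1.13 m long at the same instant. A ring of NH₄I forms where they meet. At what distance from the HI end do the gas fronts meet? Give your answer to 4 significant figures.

0.3021 m

The fronts meet when d_HI + d_NH₃ = L with d_HI/d_NH₃ = √(M_NH₃/M_HI) (Graham's law). Here √(M_NH₃/M_HI) = √(17.03/127.91) = 0.3649.
With d_HI + d_NH₃ = 1.13 m, d_NH₃ = 1.13/(1 + 0.3649) = 0.8279 m.
d_HI = 1.13 − 0.8279 = 0.3021 m.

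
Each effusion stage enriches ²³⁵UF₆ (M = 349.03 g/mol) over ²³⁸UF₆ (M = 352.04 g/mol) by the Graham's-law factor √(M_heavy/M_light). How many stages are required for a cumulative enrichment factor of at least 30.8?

799

Single-stage factor α = √(352.04/349.03), so ln α = ½ ln(1.00862) = 0.004293.
Need α^N ≥ 30.8 ⇒ N ≥ ln(30.8) / ln α = 3.428 / 0.004293 = 798.31.
Rounding up, N = 799 stages.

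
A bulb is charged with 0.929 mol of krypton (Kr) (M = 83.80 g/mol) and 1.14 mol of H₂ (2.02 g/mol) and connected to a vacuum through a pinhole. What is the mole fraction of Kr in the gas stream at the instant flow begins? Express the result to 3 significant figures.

0.112

Each component's effusion rate ∝ (its partial pressure)·(1/√M) ∝ n_i/√M_i.
Mole fraction of Kr in the effusate = (n_Kr/√M_Kr) / (n_Kr/√M_Kr + n_H₂/√M_H₂)
= (0.929/√83.80) / (0.929/√83.80 + 1.14/√2.02) = 0.1015/(0.1015 + 0.8021) = 0.112.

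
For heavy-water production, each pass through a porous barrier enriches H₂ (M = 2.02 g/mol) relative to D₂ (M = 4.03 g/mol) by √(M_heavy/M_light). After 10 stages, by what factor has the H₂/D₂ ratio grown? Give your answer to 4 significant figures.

31.61

Each stage multiplies the ratio by α = √(4.03/2.02), so after 10 stages the overall factor is α^10 = (4.03/2.02)^(10/2).
= 1.99505^5 = 31.61.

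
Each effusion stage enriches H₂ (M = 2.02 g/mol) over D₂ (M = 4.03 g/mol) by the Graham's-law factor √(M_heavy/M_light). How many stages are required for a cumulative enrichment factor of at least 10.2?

7

Single-stage factor α = √(4.03/2.02), so ln α = ½ ln(1.99505) = 0.3453.
Need α^N ≥ 10.2 ⇒ N ≥ ln(10.2) / ln α = 2.322 / 0.3453 = 6.73.
Minimum whole number of stages: N = 7.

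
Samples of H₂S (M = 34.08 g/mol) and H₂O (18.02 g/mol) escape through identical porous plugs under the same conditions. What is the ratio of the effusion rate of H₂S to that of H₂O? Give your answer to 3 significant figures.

0.727

Using Graham's law: rate_H₂S/rate_H₂O = √(M_H₂O/M_H₂S) = √(18.02/34.08) = √0.5288 = 0.727.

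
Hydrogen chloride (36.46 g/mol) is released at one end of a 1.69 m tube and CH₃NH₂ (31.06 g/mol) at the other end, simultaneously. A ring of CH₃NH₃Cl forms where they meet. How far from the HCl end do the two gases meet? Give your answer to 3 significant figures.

Graham's law gives d_HCl/d_CH₃NH₂ = rate_HCl/rate_CH₃NH₂ = √(M_CH₃NH₂/M_HCl) = √(31.06/36.46) = 0.9230.
With d_HCl + d_CH₃NH₂ = 1.69 m, d_CH₃NH₂ = 1.69/(1 + 0.9230) = 0.8788 m.
d_HCl = 1.69 − 0.8788 = 0.811 m.

0.811 m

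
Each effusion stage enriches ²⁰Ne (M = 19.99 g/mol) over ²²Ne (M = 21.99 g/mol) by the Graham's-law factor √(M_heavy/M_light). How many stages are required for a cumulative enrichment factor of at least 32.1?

Single-stage factor α = √(21.99/19.99), so ln α = ½ ln(1.10005) = 0.04768.
Need α^N ≥ 32.1 ⇒ N ≥ ln(32.1) / ln α = 3.469 / 0.04768 = 72.76.
Rounding up, N = 73 stages.

73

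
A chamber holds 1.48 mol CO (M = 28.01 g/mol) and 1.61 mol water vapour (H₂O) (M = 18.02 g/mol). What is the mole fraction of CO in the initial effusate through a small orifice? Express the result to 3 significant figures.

The effusion rate of species i is ∝ p_i/√M_i ∝ n_i/√M_i.
Mole fraction of CO in the effusate = (n_CO/√M_CO) / (n_CO/√M_CO + n_H₂O/√M_H₂O)
= (1.48/√28.01) / (1.48/√28.01 + 1.61/√18.02) = 0.2796/(0.2796 + 0.3793) = 0.424.

0.424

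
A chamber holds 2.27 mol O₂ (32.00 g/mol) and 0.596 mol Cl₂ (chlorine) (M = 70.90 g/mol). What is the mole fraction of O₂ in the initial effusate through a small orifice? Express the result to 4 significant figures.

Effusion rate of each component ∝ n_i/√M_i (partial pressure × 1/√M).
So x_O₂ in the escaping gas = (n_O₂/√M_O₂) / Σ(n_i/√M_i)
= (2.27/√32.00) / (2.27/√32.00 + 0.596/√70.90) = 0.4013/(0.4013 + 0.07078) = 0.8501.

0.8501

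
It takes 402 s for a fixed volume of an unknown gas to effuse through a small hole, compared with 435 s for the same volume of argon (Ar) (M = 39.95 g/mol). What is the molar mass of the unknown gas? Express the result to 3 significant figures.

Since effusion rate ∝ 1/√M, t_X/t_Ar = √(M_X/M_Ar).
402/435 = 0.9241 = √(M_X/39.95)
M_X = 39.95 × 0.9241² = 39.95 × 0.8540 = 34.1 g/mol

34.1 g/mol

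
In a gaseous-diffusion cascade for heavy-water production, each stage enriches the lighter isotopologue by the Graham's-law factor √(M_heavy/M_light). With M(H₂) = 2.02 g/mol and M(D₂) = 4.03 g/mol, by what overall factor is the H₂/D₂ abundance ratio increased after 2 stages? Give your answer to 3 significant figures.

2.00

Each stage multiplies the ratio by α = √(4.03/2.02), so after 2 stages the overall factor is α^2 = (4.03/2.02)^(2/2).
= 1.99505^1 = 2.00.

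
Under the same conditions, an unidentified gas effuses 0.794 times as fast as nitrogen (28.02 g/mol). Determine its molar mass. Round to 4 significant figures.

44.45 g/mol

By Graham's law, rate_X/rate_N₂ = √(M_N₂/M_X).
0.794 = √(28.02/M_X)
M_X = 28.02 / 0.794² = 28.02 / 0.6304 = 44.45 g/mol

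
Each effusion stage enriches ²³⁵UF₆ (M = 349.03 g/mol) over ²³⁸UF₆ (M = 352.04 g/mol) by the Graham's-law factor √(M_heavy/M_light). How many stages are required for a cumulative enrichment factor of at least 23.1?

Single-stage factor α = √(352.04/349.03), so ln α = ½ ln(1.00862) = 0.004293.
Need α^N ≥ 23.1 ⇒ N ≥ ln(23.1) / ln α = 3.140 / 0.004293 = 731.31.
So at least 732 stages are needed.

732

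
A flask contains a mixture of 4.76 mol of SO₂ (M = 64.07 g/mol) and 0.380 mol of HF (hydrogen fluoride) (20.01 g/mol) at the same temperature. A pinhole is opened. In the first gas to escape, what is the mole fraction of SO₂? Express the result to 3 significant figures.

0.875

Rate_i ∝ x_i/√M_i (Graham's law weighted by mole fraction), so the effusate composition follows n_i/√M_i.
Mole fraction of SO₂ in the effusate = (n_SO₂/√M_SO₂) / (n_SO₂/√M_SO₂ + n_HF/√M_HF)
= (4.76/√64.07) / (4.76/√64.07 + 0.380/√20.01) = 0.5947/(0.5947 + 0.08495) = 0.875.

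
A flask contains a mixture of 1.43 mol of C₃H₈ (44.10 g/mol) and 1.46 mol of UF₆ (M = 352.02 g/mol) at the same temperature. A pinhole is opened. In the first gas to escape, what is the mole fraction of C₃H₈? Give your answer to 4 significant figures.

0.7346

Rate_i ∝ x_i/√M_i (Graham's law weighted by mole fraction), so the effusate composition follows n_i/√M_i.
x_C₃H₈(eff) = (n_C₃H₈/√M_C₃H₈) / (n_C₃H₈/√M_C₃H₈ + n_UF₆/√M_UF₆)
= (1.43/√44.10) / (1.43/√44.10 + 1.46/√352.02) = 0.2153/(0.2153 + 0.07782) = 0.7346.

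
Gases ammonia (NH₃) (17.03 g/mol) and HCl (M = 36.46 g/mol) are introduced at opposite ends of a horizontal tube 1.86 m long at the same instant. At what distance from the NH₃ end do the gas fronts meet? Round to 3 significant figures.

1.10 m

The fronts meet when d_NH₃ + d_HCl = L with d_NH₃/d_HCl = √(M_HCl/M_NH₃) (Graham's law). Here √(M_HCl/M_NH₃) = √(36.46/17.03) = 1.463.
With d_NH₃ + d_HCl = 1.86 m, d_HCl = 1.86/(1 + 1.463) = 0.7551 m.
d_NH₃ = 1.86 − 0.7551 = 1.10 m.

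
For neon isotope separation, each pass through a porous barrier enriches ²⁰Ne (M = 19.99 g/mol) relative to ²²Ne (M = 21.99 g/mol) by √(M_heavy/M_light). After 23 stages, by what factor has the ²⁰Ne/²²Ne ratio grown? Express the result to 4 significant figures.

2.994

Overall factor = α^23 with α = √(21.99/19.99), i.e. (21.99/19.99)^(23/2).
= 1.10005^(23/2) = 2.994.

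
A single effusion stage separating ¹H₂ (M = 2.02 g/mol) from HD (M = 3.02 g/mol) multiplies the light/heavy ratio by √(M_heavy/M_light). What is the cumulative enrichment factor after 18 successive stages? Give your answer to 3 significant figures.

37.3

Each stage multiplies the ratio by α = √(3.02/2.02), so after 18 stages the overall factor is α^18 = (3.02/2.02)^(18/2).
= 1.49505^9 = 37.3.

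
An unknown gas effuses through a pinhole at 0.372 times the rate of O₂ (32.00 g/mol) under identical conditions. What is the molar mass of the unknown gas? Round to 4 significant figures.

231.2 g/mol

From Graham's law, rate_X/rate_O₂ = √(M_O₂/M_X).
0.372 = √(32.00/M_X)
M_X = 32.00 / 0.372² = 32.00 / 0.1384 = 231.2 g/mol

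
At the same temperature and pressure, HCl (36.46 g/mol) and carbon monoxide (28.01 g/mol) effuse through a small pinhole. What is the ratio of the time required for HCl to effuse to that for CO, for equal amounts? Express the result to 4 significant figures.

Graham's law gives t_HCl/t_CO = √(M_HCl/M_CO) = √(36.46/28.01) = √1.302 = 1.141.

1.141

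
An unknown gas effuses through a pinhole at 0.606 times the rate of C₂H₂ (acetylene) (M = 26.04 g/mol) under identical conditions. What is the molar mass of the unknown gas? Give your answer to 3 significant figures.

70.9 g/mol

Since effusion rate ∝ 1/√M, rate_X/rate_C₂H₂ = √(M_C₂H₂/M_X).
0.606 = √(26.04/M_X)
M_X = 26.04 / 0.606² = 26.04 / 0.3672 = 70.9 g/mol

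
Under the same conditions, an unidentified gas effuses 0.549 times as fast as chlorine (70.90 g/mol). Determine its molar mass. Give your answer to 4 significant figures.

235.2 g/mol

Graham's law gives rate_X/rate_Cl₂ = √(M_Cl₂/M_X).
0.549 = √(70.90/M_X)
M_X = 70.90 / 0.549² = 70.90 / 0.3014 = 235.2 g/mol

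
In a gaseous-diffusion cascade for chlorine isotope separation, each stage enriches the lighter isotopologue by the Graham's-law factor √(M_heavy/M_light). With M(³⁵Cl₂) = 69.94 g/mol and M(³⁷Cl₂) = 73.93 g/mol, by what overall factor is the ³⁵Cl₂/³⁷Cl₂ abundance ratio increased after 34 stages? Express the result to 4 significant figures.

After 34 stages the ratio has grown by (√(73.93/69.94))^34 = (73.93/69.94)^(34/2).
= 1.05705^17 = 2.568.

2.568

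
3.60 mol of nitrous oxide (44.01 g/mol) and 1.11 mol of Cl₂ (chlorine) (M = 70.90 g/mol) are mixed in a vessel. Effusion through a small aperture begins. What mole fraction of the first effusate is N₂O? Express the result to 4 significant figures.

0.8046

Rate_i ∝ x_i/√M_i (Graham's law weighted by mole fraction), so the effusate composition follows n_i/√M_i.
So x_N₂O in the escaping gas = (n_N₂O/√M_N₂O) / Σ(n_i/√M_i)
= (3.60/√44.01) / (3.60/√44.01 + 1.11/√70.90) = 0.5427/(0.5427 + 0.1318) = 0.8046.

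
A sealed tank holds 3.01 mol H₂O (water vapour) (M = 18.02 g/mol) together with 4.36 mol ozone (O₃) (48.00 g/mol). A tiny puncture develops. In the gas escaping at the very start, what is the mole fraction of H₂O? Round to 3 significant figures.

0.530

The effusion rate of species i is ∝ p_i/√M_i ∝ n_i/√M_i.
x_H₂O(eff) = (n_H₂O/√M_H₂O) / (n_H₂O/√M_H₂O + n_O₃/√M_O₃)
= (3.01/√18.02) / (3.01/√18.02 + 4.36/√48.00) = 0.7091/(0.7091 + 0.6293) = 0.530.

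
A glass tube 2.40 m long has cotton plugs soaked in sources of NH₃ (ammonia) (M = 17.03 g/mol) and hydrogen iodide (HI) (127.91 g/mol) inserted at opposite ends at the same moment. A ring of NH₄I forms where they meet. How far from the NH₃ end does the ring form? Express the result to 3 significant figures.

The fronts meet when d_NH₃ + d_HI = L with d_NH₃/d_HI = √(M_HI/M_NH₃) (Graham's law). Here √(M_HI/M_NH₃) = √(127.91/17.03) = 2.741.
With d_NH₃ + d_HI = 2.40 m, d_HI = 2.40/(1 + 2.741) = 0.6416 m.
d_NH₃ = 2.40 − 0.6416 = 1.76 m.

1.76 m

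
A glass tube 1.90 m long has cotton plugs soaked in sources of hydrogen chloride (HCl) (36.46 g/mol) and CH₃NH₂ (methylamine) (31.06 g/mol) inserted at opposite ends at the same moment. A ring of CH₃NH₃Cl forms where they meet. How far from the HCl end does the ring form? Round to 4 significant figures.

0.9120 m

In equal time, each gas travels a distance ∝ its rate ∝ 1/√M, so d_HCl/d_CH₃NH₂ = √(M_CH₃NH₂/M_HCl) = √(31.06/36.46) = 0.9230.
With d_HCl + d_CH₃NH₂ = 1.90 m, d_CH₃NH₂ = 1.90/(1 + 0.9230) = 0.9880 m.
d_HCl = 1.90 − 0.9880 = 0.9120 m.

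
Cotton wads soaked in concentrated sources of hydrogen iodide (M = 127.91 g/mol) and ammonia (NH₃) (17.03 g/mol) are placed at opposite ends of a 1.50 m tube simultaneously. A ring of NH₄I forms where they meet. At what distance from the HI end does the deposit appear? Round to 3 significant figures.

Graham's law gives d_HI/d_NH₃ = rate_HI/rate_NH₃ = √(M_NH₃/M_HI) = √(17.03/127.91) = 0.3649.
With d_HI + d_NH₃ = 1.50 m, d_NH₃ = 1.50/(1 + 0.3649) = 1.099 m.
d_HI = 1.50 − 1.099 = 0.401 m.

0.401 m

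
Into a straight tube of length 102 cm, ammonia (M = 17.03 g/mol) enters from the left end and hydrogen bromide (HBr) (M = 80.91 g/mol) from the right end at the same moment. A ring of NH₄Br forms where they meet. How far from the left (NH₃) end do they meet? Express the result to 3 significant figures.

69.9 cm

The fronts meet when d_NH₃ + d_HBr = L with d_NH₃/d_HBr = √(M_HBr/M_NH₃) (Graham's law). Here √(M_HBr/M_NH₃) = √(80.91/17.03) = 2.180.
With d_NH₃ + d_HBr = 102 cm, d_HBr = 102/(1 + 2.180) = 32.08 cm.
d_NH₃ = 102 − 32.08 = 69.9 cm.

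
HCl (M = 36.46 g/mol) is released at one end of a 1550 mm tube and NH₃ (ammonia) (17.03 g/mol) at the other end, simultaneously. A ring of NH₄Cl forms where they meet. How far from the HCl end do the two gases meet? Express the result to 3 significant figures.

Graham's law gives d_HCl/d_NH₃ = rate_HCl/rate_NH₃ = √(M_NH₃/M_HCl) = √(17.03/36.46) = 0.6834.
With d_HCl + d_NH₃ = 1550 mm, d_NH₃ = 1550/(1 + 0.6834) = 920.7 mm.
d_HCl = 1550 − 920.7 = 629 mm.

629 mm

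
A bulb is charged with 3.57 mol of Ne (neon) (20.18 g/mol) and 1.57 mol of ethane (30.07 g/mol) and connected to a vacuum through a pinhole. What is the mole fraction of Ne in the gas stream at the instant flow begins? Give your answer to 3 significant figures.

0.735

Each component's effusion rate ∝ (its partial pressure)·(1/√M) ∝ n_i/√M_i.
Mole fraction of Ne in the effusate = (n_Ne/√M_Ne) / (n_Ne/√M_Ne + n_C₂H₆/√M_C₂H₆)
= (3.57/√20.18) / (3.57/√20.18 + 1.57/√30.07) = 0.7947/(0.7947 + 0.2863) = 0.735.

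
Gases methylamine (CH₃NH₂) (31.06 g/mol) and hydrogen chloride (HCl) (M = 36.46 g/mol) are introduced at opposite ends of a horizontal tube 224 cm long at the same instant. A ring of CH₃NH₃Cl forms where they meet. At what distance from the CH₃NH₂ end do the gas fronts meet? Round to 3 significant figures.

In equal time, each gas travels a distance ∝ its rate ∝ 1/√M, so d_CH₃NH₂/d_HCl = √(M_HCl/M_CH₃NH₂) = √(36.46/31.06) = 1.083.
With d_CH₃NH₂ + d_HCl = 224 cm, d_HCl = 224/(1 + 1.083) = 107.5 cm.
d_CH₃NH₂ = 224 − 107.5 = 116 cm.

116 cm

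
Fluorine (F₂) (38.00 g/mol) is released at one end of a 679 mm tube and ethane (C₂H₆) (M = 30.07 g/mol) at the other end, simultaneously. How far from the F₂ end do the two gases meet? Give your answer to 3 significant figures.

320 mm

Distances travelled in equal time are proportional to diffusion rates, so d_F₂/d_C₂H₆ = √(M_C₂H₆/M_F₂) = √(30.07/38.00) = 0.8896.
With d_F₂ + d_C₂H₆ = 679 mm, d_C₂H₆ = 679/(1 + 0.8896) = 359.3 mm.
d_F₂ = 679 − 359.3 = 320 mm.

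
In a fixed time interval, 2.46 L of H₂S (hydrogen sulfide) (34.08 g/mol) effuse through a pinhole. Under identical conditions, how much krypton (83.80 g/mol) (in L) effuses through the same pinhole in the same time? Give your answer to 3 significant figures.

1.57 L

From Graham's law, rate_Kr/rate_H₂S = √(M_H₂S/M_Kr) = √(34.08/83.80) = √0.4067 = 0.6377.
So the volume for Kr is 2.46 × 0.6377 = 1.57 L.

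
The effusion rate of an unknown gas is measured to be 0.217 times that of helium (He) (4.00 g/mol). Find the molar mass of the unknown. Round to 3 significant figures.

From Graham's law, rate_X/rate_He = √(M_He/M_X).
0.217 = √(4.00/M_X)
M_X = 4.00 / 0.217² = 4.00 / 0.04709 = 84.9 g/mol

84.9 g/mol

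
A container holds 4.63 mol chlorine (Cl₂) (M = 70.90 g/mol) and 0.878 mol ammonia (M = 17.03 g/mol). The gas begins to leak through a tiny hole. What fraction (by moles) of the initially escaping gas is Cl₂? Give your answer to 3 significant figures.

0.721

The effusion rate of species i is ∝ p_i/√M_i ∝ n_i/√M_i.
So x_Cl₂ in the escaping gas = (n_Cl₂/√M_Cl₂) / Σ(n_i/√M_i)
= (4.63/√70.90) / (4.63/√70.90 + 0.878/√17.03) = 0.5499/(0.5499 + 0.2128) = 0.721.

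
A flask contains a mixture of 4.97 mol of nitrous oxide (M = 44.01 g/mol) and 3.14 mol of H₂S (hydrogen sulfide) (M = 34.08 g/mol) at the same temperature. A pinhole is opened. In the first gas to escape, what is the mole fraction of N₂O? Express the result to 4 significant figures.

0.5821

Each component's effusion rate ∝ (its partial pressure)·(1/√M) ∝ n_i/√M_i.
Mole fraction of N₂O in the effusate = (n_N₂O/√M_N₂O) / (n_N₂O/√M_N₂O + n_H₂S/√M_H₂S)
= (4.97/√44.01) / (4.97/√44.01 + 3.14/√34.08) = 0.7492/(0.7492 + 0.5379) = 0.5821.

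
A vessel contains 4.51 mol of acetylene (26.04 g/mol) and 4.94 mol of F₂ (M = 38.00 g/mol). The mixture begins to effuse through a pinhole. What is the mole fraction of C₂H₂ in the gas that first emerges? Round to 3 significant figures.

0.524

The effusion rate of species i is ∝ p_i/√M_i ∝ n_i/√M_i.
Mole fraction of C₂H₂ in the effusate = (n_C₂H₂/√M_C₂H₂) / (n_C₂H₂/√M_C₂H₂ + n_F₂/√M_F₂)
= (4.51/√26.04) / (4.51/√26.04 + 4.94/√38.00) = 0.8838/(0.8838 + 0.8014) = 0.524.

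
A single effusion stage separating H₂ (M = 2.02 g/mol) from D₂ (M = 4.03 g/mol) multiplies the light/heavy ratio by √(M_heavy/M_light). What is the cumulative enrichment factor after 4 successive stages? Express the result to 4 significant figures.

Each stage multiplies the ratio by α = √(4.03/2.02), so after 4 stages the overall factor is α^4 = (4.03/2.02)^(4/2).
= 1.99505^2 = 3.980.

3.980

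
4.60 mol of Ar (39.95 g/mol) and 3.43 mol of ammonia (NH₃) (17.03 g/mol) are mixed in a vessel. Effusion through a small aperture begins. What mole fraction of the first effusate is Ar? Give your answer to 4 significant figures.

0.4668

Rate_i ∝ x_i/√M_i (Graham's law weighted by mole fraction), so the effusate composition follows n_i/√M_i.
Mole fraction of Ar in the effusate = (n_Ar/√M_Ar) / (n_Ar/√M_Ar + n_NH₃/√M_NH₃)
= (4.60/√39.95) / (4.60/√39.95 + 3.43/√17.03) = 0.7278/(0.7278 + 0.8312) = 0.4668.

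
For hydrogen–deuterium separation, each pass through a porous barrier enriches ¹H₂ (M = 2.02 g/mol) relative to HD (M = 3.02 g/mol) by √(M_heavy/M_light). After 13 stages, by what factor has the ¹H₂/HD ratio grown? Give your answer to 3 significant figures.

13.7

Overall factor = α^13 with α = √(3.02/2.02), i.e. (3.02/2.02)^(13/2).
= 1.49505^(13/2) = 13.7.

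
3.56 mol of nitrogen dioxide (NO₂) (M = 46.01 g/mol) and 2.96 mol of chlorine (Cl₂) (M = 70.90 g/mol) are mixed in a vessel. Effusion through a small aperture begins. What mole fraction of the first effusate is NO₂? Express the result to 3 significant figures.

Effusion rate of each component ∝ n_i/√M_i (partial pressure × 1/√M).
x_NO₂(eff) = (n_NO₂/√M_NO₂) / (n_NO₂/√M_NO₂ + n_Cl₂/√M_Cl₂)
= (3.56/√46.01) / (3.56/√46.01 + 2.96/√70.90) = 0.5248/(0.5248 + 0.3515) = 0.599.

0.599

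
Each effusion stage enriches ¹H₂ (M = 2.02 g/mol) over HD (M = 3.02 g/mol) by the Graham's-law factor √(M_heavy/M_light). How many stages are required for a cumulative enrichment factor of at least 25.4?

17

With α = √(3.02/2.02) per stage, ln α = ½ ln(1.49505) = 0.2011.
Need α^N ≥ 25.4 ⇒ N ≥ ln(25.4) / ln α = 3.235 / 0.2011 = 16.09.
Minimum whole number of stages: N = 17.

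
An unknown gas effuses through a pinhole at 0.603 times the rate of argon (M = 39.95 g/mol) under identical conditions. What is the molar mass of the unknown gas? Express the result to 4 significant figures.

109.9 g/mol

Using Graham's law: rate_X/rate_Ar = √(M_Ar/M_X).
0.603 = √(39.95/M_X)
M_X = 39.95 / 0.603² = 39.95 / 0.3636 = 109.9 g/mol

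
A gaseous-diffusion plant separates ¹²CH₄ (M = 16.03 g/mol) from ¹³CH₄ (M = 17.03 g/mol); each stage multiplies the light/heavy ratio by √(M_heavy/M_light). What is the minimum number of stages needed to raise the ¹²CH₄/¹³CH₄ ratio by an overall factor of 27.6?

110

Single-stage factor α = √(17.03/16.03), so ln α = ½ ln(1.06238) = 0.03026.
Need α^N ≥ 27.6 ⇒ N ≥ ln(27.6) / ln α = 3.318 / 0.03026 = 109.65.
Rounding up, N = 110 stages.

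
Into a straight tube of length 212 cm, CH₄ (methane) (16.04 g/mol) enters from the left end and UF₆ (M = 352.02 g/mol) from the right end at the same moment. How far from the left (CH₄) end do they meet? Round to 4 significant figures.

The fronts meet when d_CH₄ + d_UF₆ = L with d_CH₄/d_UF₆ = √(M_UF₆/M_CH₄) (Graham's law). Here √(M_UF₆/M_CH₄) = √(352.02/16.04) = 4.685.
With d_CH₄ + d_UF₆ = 212 cm, d_UF₆ = 212/(1 + 4.685) = 37.29 cm.
d_CH₄ = 212 − 37.29 = 174.7 cm.

174.7 cm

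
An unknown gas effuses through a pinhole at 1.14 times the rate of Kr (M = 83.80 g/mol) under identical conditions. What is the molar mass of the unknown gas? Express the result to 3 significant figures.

Graham's law gives rate_X/rate_Kr = √(M_Kr/M_X).
1.14 = √(83.80/M_X)
M_X = 83.80 / 1.14² = 83.80 / 1.300 = 64.5 g/mol

64.5 g/mol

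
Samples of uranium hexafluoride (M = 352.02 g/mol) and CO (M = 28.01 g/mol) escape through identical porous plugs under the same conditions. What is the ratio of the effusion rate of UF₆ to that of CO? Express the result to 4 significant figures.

0.2821

By Graham's law, rate_UF₆/rate_CO = √(M_CO/M_UF₆) = √(28.01/352.02) = √0.07957 = 0.2821.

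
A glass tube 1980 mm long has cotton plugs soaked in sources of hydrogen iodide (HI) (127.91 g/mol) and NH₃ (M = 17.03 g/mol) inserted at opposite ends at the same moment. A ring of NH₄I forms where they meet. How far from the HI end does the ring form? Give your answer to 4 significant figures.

529.3 mm

The fronts meet when d_HI + d_NH₃ = L with d_HI/d_NH₃ = √(M_NH₃/M_HI) (Graham's law). Here √(M_NH₃/M_HI) = √(17.03/127.91) = 0.3649.
With d_HI + d_NH₃ = 1980 mm, d_NH₃ = 1980/(1 + 0.3649) = 1451 mm.
d_HI = 1980 − 1451 = 529.3 mm.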